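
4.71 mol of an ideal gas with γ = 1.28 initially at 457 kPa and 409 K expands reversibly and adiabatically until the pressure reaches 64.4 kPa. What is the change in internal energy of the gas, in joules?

V₁ = nRT₁/P₁ = 4.71×8.314×409/457 = 35.0 L.
Adiabatic: T₂/T₁ = (P₂/P₁)^((γ−1)/γ) ⇒ T₂ = 409×(0.141)^0.219 = 266 K; V₂ = 162 L.
For an ideal gas ΔU = nCvΔT with Cv = R/(γ−1) = 29.7 J/(mol·K).
ΔU = 4.71×29.7×(266−409) = -19900 J.

-19900 J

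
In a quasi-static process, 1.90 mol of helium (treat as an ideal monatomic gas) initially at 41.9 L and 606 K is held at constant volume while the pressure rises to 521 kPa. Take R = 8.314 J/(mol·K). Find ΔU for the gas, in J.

18400 J

P₁ = nRT₁/V₁ = 1.90×8.314×606/41.9 = 228 kPa.
Isochoric: V stays 41.9 L; P/T = const ⇒ T₂ = 1380 K, P₂ = 521 kPa.
For an ideal gas ΔU = nCvΔT with Cv = (3/2)R = 12.5 J/(mol·K).
ΔU = 1.90×12.5×(1380−606) = 18400 J.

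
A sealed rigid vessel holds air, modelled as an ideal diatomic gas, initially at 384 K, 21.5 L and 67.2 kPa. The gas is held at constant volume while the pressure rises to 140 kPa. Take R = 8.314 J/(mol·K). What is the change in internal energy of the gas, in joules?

n = P₁V₁/(RT₁) = 67.2×21.5/(8.314×384) = 0.453 mol.
Isochoric: V stays 21.5 L; P/T = const ⇒ T₂ = 800 K, P₂ = 140 kPa.
For an ideal gas ΔU = nCvΔT with Cv = (5/2)R = 20.8 J/(mol·K).
ΔU = 0.453×20.8×(800−384) = 3910 J.

3910 J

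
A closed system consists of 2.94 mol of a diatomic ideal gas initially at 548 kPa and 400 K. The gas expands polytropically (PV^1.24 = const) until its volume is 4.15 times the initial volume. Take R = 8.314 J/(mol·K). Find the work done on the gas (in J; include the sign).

-11800 J

V₁ = nRT₁/P₁ = 2.94×8.314×400/548 = 17.8 L.
Polytropic n=1.24: T₂ = T₁(V₁/V₂)^(n−1) = 400×(0.241)^0.24 = 284 K; P₂ = P₁(V₁/V₂)^n = 93.8 kPa.
W = (P₁V₁−P₂V₂)/(n−1) = (548×17.8−93.8×74.0)/0.24 = 11800 J.
Work done on the gas = −W_by = -11800 J.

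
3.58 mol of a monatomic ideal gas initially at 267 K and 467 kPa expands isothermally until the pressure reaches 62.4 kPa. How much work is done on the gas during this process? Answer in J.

V₁ = nRT₁/P₁ = 3.58×8.314×267/467 = 17.0 L.
Isothermal: T stays 267 K; PV = const ⇒ V₂ = 127 L, P₂ = 62.4 kPa.
W = nRT ln(V₂/V₁) = 3.58×8.314×267×ln(7.48) = 16000 J.
Work done on the gas = −W_by = -16000 J.

-16000 J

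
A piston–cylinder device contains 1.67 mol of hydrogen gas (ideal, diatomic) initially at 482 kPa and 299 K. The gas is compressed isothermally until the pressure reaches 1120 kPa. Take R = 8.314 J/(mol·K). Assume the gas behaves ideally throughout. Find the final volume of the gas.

V₁ = nRT₁/P₁ = 1.67×8.314×299/482 = 8.61 L.
Isothermal: T stays 299 K; PV = const ⇒ V₂ = 3.71 L, P₂ = 1120 kPa.

3.71 L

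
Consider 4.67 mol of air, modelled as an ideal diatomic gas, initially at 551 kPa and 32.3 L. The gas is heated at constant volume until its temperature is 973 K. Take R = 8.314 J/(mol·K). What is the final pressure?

1170 kPa

T₁ = P₁V₁/(nR) = 551×32.3/(4.67×8.314) = 458 K.
Isochoric: V stays 32.3 L; P/T = const ⇒ T₂ = 973 K, P₂ = 1170 kPa.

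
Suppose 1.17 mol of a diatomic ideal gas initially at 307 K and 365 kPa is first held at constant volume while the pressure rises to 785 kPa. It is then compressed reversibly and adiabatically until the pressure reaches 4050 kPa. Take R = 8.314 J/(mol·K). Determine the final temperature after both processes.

1060 K

V₁ = nRT₁/P₁ = 1.17×8.314×307/365 = 8.18 L.
Step 1 — Isochoric: V stays 8.18 L; P/T = const ⇒ T₂ = 660 K, P₂ = 785 kPa.
W = 0 (no volume change).
ΔU = nCvΔT = 1.17×20.8×(660−307) = 8590 J.
Q = ΔU = 8590 J.
State after step 1: P = 785 kPa, V = 8.18 L, T = 660 K.
Step 2 — Adiabatic: T₂/T₁ = (P₂/P₁)^((γ−1)/γ) ⇒ T₂ = 660×(5.16)^0.286 = 1060 K; V₂ = 2.53 L.
ΔU = nCvΔT = 1.17×20.8×(1060−660) = 9600 J.
Q = 0 for an adiabatic process, so W = −ΔU = -9600 J.
Net over both steps: W = -9600 J, Q = 8590 J, ΔU = 18200 J.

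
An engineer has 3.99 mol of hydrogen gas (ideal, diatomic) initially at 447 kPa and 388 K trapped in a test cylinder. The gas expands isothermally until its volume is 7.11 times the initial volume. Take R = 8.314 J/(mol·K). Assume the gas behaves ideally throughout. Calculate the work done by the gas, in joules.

V₁ = nRT₁/P₁ = 3.99×8.314×388/447 = 28.8 L.
Isothermal: T stays 388 K; PV = const ⇒ V₂ = 205 L, P₂ = 62.9 kPa.
W = nRT ln(V₂/V₁) = 3.99×8.314×388×ln(7.11) = 25200 J.

25200 J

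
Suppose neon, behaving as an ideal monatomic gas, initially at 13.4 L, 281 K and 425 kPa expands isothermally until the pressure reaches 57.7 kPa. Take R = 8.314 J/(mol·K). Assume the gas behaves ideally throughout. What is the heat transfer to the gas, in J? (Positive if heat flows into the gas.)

n = P₁V₁/(RT₁) = 425×13.4/(8.314×281) = 2.44 mol.
Isothermal: T stays 281 K; PV = const ⇒ V₂ = 98.7 L, P₂ = 57.7 kPa.
ΔU = 0 (ideal gas, T constant).
W = nRT ln(V₂/V₁) = 2.44×8.314×281×ln(7.37) = 11400 J.
Q = ΔU + W = 11400 J.

11400 J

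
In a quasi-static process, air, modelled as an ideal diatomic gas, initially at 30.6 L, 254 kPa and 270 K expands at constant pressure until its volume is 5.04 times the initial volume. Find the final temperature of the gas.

Isobaric: P stays 254 kPa; V/T = const ⇒ T₂ = 1360 K, V₂ = 154 L.

1360 K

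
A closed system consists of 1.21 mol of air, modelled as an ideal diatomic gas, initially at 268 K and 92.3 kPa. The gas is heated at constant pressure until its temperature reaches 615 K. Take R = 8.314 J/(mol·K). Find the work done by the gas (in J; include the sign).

V₁ = nRT₁/P₁ = 1.21×8.314×268/92.3 = 29.2 L.
Isobaric: P stays 92.3 kPa; V/T = const ⇒ T₂ = 615 K, V₂ = 67.0 L.
W = PΔV = 92.3×(67.0−29.2) kPa·L = 3490 J.

3490 J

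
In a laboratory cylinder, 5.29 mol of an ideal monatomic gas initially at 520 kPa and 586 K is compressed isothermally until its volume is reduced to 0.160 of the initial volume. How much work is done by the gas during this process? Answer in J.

V₁ = nRT₁/P₁ = 5.29×8.314×586/520 = 49.6 L.
Isothermal: T stays 586 K; PV = const ⇒ V₂ = 7.93 L, P₂ = 3250 kPa.
W = nRT ln(V₂/V₁) = 5.29×8.314×586×ln(0.160) = -47200 J.

-47200 J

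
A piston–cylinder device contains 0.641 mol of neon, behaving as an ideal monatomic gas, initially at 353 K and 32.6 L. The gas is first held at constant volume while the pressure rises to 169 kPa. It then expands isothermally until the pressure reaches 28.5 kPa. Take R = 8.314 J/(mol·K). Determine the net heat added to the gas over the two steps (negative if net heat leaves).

15200 J

P₁ = nRT₁/V₁ = 0.641×8.314×353/32.6 = 57.7 kPa.
Step 1 — Isochoric: V stays 32.6 L; P/T = const ⇒ T₂ = 1030 K, P₂ = 169 kPa.
W = 0 (no volume change).
ΔU = nCvΔT = 0.641×12.5×(1030−353) = 5440 J.
Q = ΔU = 5440 J.
State after step 1: P = 169 kPa, V = 32.6 L, T = 1030 K.
Step 2 — Isothermal: T stays 1030 K; PV = const ⇒ V₂ = 193 L, P₂ = 28.5 kPa.
ΔU = 0 (ideal gas, T constant).
W = nRT ln(V₂/V₁) = 0.641×8.314×1030×ln(5.93) = 9810 J.
Q = ΔU + W = 9810 J.
Net over both steps: W = 9810 J, Q = 15200 J, ΔU = 5440 J.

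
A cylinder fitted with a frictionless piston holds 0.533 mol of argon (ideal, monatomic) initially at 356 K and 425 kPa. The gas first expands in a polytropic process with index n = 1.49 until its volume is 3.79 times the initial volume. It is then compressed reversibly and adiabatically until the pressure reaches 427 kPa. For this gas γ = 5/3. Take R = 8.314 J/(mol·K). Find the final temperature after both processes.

V₁ = nRT₁/P₁ = 0.533×8.314×356/425 = 3.71 L.
Step 1 — Polytropic n=1.49: T₂ = T₁(V₁/V₂)^(n−1) = 356×(0.264)^0.49 = 185 K; P₂ = P₁(V₁/V₂)^n = 58.4 kPa.
W = (P₁V₁−P₂V₂)/(n−1) = (425×3.71−58.4×14.1)/0.49 = 1540 J.
ΔU = nCvΔT = 0.533×12.5×(185−356) = -1130 J.
Q = ΔU + W = 409 J.
State after step 1: P = 58.4 kPa, V = 14.1 L, T = 185 K.
Step 2 — Adiabatic: T₂/T₁ = (P₂/P₁)^((γ−1)/γ) ⇒ T₂ = 185×(7.31)^0.400 = 411 K; V₂ = 4.26 L.
ΔU = nCvΔT = 0.533×12.5×(411−185) = 1500 J.
Q = 0 for an adiabatic process, so W = −ΔU = -1500 J.
Net over both steps: W = 45.0 J, Q = 409 J, ΔU = 364 J.

411 K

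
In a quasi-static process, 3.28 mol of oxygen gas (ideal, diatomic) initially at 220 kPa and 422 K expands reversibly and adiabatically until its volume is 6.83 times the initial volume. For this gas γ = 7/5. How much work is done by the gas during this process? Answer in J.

V₁ = nRT₁/P₁ = 3.28×8.314×422/220 = 52.3 L.
Adiabatic: TV^(γ−1) = const ⇒ T₂ = 422×(0.146)^0.400 = 196 K; PV^γ = const ⇒ P₂ = 14.9 kPa.
ΔU = nCvΔT = 3.28×20.8×(196−422) = -15400 J.
Q = 0 for an adiabatic process, so W = −ΔU = 15400 J.

15400 J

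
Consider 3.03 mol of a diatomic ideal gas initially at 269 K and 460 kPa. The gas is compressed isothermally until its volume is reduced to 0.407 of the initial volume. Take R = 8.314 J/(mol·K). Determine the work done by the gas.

-6090 J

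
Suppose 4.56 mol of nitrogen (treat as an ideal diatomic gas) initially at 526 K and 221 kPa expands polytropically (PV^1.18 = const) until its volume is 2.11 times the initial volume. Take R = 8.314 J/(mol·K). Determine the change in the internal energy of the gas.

-6270 J

V₁ = nRT₁/P₁ = 4.56×8.314×526/221 = 90.2 L.
Polytropic n=1.18: T₂ = T₁(V₁/V₂)^(n−1) = 526×(0.474)^0.18 = 460 K; P₂ = P₁(V₁/V₂)^n = 91.6 kPa.
For an ideal gas ΔU = nCvΔT with Cv = (5/2)R = 20.8 J/(mol·K).
ΔU = 4.56×20.8×(460−526) = -6270 J.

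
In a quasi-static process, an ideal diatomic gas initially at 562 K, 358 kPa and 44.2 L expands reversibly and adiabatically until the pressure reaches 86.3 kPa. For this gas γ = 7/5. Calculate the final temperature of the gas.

Adiabatic: T₂/T₁ = (P₂/P₁)^((γ−1)/γ) ⇒ T₂ = 562×(0.241)^0.286 = 374 K; V₂ = 122 L.

374 K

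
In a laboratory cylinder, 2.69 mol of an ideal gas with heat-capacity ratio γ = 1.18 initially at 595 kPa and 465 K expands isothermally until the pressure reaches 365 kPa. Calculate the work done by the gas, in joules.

5080 J

V₁ = nRT₁/P₁ = 2.69×8.314×465/595 = 17.5 L.
Isothermal: T stays 465 K; PV = const ⇒ V₂ = 28.5 L, P₂ = 365 kPa.
W = nRT ln(V₂/V₁) = 2.69×8.314×465×ln(1.63) = 5080 J.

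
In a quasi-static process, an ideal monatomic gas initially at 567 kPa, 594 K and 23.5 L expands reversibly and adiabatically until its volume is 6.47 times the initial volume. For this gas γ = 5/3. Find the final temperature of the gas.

171 K

Adiabatic: TV^(γ−1) = const ⇒ T₂ = 594×(0.155)^0.667 = 171 K; PV^γ = const ⇒ P₂ = 25.2 kPa.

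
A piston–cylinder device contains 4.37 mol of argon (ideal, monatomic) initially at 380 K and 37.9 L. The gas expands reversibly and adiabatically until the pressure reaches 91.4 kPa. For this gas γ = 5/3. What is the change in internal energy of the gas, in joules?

-8800 J

P₁ = nRT₁/V₁ = 4.37×8.314×380/37.9 = 364 kPa.
Adiabatic: T₂/T₁ = (P₂/P₁)^((γ−1)/γ) ⇒ T₂ = 380×(0.251)^0.400 = 219 K; V₂ = 86.9 L.
For an ideal gas ΔU = nCvΔT with Cv = (3/2)R = 12.5 J/(mol·K).
ΔU = 4.37×12.5×(219−380) = -8800 J.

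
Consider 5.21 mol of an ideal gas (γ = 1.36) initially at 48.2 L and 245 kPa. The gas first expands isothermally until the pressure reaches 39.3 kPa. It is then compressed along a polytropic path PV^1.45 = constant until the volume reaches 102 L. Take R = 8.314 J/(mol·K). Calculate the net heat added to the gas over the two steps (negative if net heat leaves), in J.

25700 J

T₁ = P₁V₁/(nR) = 245×48.2/(5.21×8.314) = 273 K.
Step 1 — Isothermal: T stays 273 K; PV = const ⇒ V₂ = 300 L, P₂ = 39.3 kPa.
ΔU = 0 (ideal gas, T constant).
W = nRT ln(V₂/V₁) = 5.21×8.314×273×ln(6.23) = 21600 J.
Q = ΔU + W = 21600 J.
State after step 1: P = 39.3 kPa, V = 300 L, T = 273 K.
Step 2 — Polytropic n=1.45: T₂ = T₁(V₁/V₂)^(n−1) = 273×(2.95)^0.45 = 443 K; P₂ = P₁(V₁/V₂)^n = 188 kPa.
W = (P₁V₁−P₂V₂)/(n−1) = (39.3×300−188×102)/0.45 = -16400 J.
ΔU = nCvΔT = 5.21×23.1×(443−273) = 20500 J.
Q = ΔU + W = 4110 J.
Net over both steps: W = 5180 J, Q = 25700 J, ΔU = 20500 J.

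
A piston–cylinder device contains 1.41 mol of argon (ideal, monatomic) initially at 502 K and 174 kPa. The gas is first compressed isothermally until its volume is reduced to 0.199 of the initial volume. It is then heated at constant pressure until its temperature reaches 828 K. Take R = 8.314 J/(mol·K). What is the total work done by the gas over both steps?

-5680 J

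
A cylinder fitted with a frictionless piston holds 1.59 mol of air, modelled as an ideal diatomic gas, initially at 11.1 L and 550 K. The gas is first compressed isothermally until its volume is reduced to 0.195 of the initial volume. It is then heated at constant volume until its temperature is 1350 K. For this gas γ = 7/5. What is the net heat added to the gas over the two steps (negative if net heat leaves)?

14600 J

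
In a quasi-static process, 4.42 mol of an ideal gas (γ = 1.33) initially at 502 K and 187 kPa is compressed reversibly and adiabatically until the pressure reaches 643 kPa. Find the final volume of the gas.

39.0 L

V₁ = nRT₁/P₁ = 4.42×8.314×502/187 = 98.6 L.
Adiabatic: T₂/T₁ = (P₂/P₁)^((γ−1)/γ) ⇒ T₂ = 502×(3.44)^0.248 = 682 K; V₂ = 39.0 L.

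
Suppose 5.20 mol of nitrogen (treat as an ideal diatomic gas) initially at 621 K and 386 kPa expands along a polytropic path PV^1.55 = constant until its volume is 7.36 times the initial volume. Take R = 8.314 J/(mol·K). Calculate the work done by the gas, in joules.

V₁ = nRT₁/P₁ = 5.20×8.314×621/386 = 69.6 L.
Polytropic n=1.55: T₂ = T₁(V₁/V₂)^(n−1) = 621×(0.136)^0.55 = 207 K; P₂ = P₁(V₁/V₂)^n = 17.5 kPa.
W = (P₁V₁−P₂V₂)/(n−1) = (386×69.6−17.5×512)/0.55 = 32500 J.

32500 J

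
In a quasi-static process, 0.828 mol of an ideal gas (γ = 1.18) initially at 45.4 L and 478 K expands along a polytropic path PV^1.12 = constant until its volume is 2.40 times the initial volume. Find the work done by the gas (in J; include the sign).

2730 J

P₁ = nRT₁/V₁ = 0.828×8.314×478/45.4 = 72.5 kPa.
Polytropic n=1.12: T₂ = T₁(V₁/V₂)^(n−1) = 478×(0.417)^0.12 = 430 K; P₂ = P₁(V₁/V₂)^n = 27.2 kPa.
W = (P₁V₁−P₂V₂)/(n−1) = (72.5×45.4−27.2×109)/0.12 = 2730 J.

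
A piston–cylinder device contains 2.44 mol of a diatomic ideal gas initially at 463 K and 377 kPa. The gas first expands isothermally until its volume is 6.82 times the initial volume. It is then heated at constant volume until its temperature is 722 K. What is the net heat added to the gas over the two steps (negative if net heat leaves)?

31200 J

V₁ = nRT₁/P₁ = 2.44×8.314×463/377 = 24.9 L.
Step 1 — Isothermal: T stays 463 K; PV = const ⇒ V₂ = 170 L, P₂ = 55.3 kPa.
ΔU = 0 (ideal gas, T constant).
W = nRT ln(V₂/V₁) = 2.44×8.314×463×ln(6.82) = 18000 J.
Q = ΔU + W = 18000 J.
State after step 1: P = 55.3 kPa, V = 170 L, T = 463 K.
Step 2 — Isochoric: V stays 170 L; P/T = const ⇒ T₂ = 722 K, P₂ = 86.2 kPa.
W = 0 (no volume change).
ΔU = nCvΔT = 2.44×20.8×(722−463) = 13100 J.
Q = ΔU = 13100 J.
Net over both steps: W = 18000 J, Q = 31200 J, ΔU = 13100 J.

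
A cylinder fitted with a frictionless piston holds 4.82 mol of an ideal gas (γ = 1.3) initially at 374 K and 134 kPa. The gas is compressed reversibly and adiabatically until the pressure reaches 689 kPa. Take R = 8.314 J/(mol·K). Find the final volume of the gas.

31.7 L

V₁ = nRT₁/P₁ = 4.82×8.314×374/134 = 112 L.
Adiabatic: T₂/T₁ = (P₂/P₁)^((γ−1)/γ) ⇒ T₂ = 374×(5.14)^0.231 = 546 K; V₂ = 31.7 L.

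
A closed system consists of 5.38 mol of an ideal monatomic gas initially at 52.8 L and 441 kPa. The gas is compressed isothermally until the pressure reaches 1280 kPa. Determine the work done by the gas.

-24800 J

T₁ = P₁V₁/(nR) = 441×52.8/(5.38×8.314) = 521 K.
Isothermal: T stays 521 K; PV = const ⇒ V₂ = 18.2 L, P₂ = 1280 kPa.
W = nRT ln(V₂/V₁) = 5.38×8.314×521×ln(0.345) = -24800 J.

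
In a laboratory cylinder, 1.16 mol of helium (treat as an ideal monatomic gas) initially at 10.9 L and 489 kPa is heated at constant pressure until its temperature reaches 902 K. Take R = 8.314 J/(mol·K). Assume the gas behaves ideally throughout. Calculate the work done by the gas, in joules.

T₁ = P₁V₁/(nR) = 489×10.9/(1.16×8.314) = 553 K.
Isobaric: P stays 489 kPa; V/T = const ⇒ T₂ = 902 K, V₂ = 17.8 L.
W = PΔV = 489×(17.8−10.9) kPa·L = 3370 J.

3370 J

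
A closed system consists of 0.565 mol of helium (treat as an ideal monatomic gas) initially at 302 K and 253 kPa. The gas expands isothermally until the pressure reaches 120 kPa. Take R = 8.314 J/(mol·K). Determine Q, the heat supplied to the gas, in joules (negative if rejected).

V₁ = nRT₁/P₁ = 0.565×8.314×302/253 = 5.61 L.
Isothermal: T stays 302 K; PV = const ⇒ V₂ = 11.8 L, P₂ = 120 kPa.
ΔU = 0 (ideal gas, T constant).
W = nRT ln(V₂/V₁) = 0.565×8.314×302×ln(2.11) = 1060 J.
Q = ΔU + W = 1060 J.

1060 J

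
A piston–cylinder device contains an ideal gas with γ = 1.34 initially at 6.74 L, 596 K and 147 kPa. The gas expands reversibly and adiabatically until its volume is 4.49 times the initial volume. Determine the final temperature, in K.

358 K

Adiabatic: TV^(γ−1) = const ⇒ T₂ = 596×(0.223)^0.340 = 358 K; PV^γ = const ⇒ P₂ = 19.6 kPa.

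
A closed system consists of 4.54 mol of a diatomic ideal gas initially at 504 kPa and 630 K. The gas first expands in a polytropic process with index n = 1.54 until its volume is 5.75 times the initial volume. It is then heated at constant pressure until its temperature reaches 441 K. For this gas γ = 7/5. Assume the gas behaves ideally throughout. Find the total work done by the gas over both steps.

34300 J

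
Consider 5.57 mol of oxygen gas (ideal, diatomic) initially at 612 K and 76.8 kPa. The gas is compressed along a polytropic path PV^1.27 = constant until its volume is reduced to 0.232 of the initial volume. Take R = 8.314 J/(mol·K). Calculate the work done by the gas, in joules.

V₁ = nRT₁/P₁ = 5.57×8.314×612/76.8 = 369 L.
Polytropic n=1.27: T₂ = T₁(V₁/V₂)^(n−1) = 612×(4.31)^0.27 = 908 K; P₂ = P₁(V₁/V₂)^n = 491 kPa.
W = (P₁V₁−P₂V₂)/(n−1) = (76.8×369−491×85.6)/0.27 = -50800 J.

-50800 J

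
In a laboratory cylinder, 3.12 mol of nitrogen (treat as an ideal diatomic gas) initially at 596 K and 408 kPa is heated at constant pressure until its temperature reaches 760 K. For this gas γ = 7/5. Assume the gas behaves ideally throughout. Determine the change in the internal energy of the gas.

V₁ = nRT₁/P₁ = 3.12×8.314×596/408 = 37.9 L.
Isobaric: P stays 408 kPa; V/T = const ⇒ T₂ = 760 K, V₂ = 48.3 L.
For an ideal gas ΔU = nCvΔT with Cv = (5/2)R = 20.8 J/(mol·K).
ΔU = 3.12×20.8×(760−596) = 10600 J.

10600 J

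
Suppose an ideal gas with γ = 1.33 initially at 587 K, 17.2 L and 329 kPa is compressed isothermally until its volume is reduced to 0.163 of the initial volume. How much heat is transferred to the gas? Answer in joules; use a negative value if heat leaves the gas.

-10300 J

n = P₁V₁/(RT₁) = 329×17.2/(8.314×587) = 1.16 mol.
Isothermal: T stays 587 K; PV = const ⇒ V₂ = 2.80 L, P₂ = 2020 kPa.
ΔU = 0 (ideal gas, T constant).
W = nRT ln(V₂/V₁) = 1.16×8.314×587×ln(0.163) = -10300 J.
Q = ΔU + W = -10300 J.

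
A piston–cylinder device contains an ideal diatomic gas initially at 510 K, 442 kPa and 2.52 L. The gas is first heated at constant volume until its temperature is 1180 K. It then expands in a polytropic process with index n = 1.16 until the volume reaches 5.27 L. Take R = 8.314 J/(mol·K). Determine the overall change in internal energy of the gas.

2940 J

n = P₁V₁/(RT₁) = 442×2.52/(8.314×510) = 0.263 mol.
Step 1 — Isochoric: V stays 2.52 L; P/T = const ⇒ T₂ = 1180 K, P₂ = 1020 kPa.
W = 0 (no volume change).
ΔU = nCvΔT = 0.263×20.8×(1180−510) = 3660 J.
Q = ΔU = 3660 J.
State after step 1: P = 1020 kPa, V = 2.52 L, T = 1180 K.
Step 2 — Polytropic n=1.16: T₂ = T₁(V₁/V₂)^(n−1) = 1180×(0.478)^0.16 = 1050 K; P₂ = P₁(V₁/V₂)^n = 435 kPa.
W = (P₁V₁−P₂V₂)/(n−1) = (1020×2.52−435×5.27)/0.16 = 1790 J.
ΔU = nCvΔT = 0.263×20.8×(1050−1180) = -717 J.
Q = ΔU + W = 1080 J.
Net over both steps: W = 1790 J, Q = 4730 J, ΔU = 2940 J.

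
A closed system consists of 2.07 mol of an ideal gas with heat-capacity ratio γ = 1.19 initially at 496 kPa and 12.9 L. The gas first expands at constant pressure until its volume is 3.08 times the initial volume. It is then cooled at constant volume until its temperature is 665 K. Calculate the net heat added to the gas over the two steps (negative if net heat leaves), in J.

39900 J

T₁ = P₁V₁/(nR) = 496×12.9/(2.07×8.314) = 372 K.
Step 1 — Isobaric: P stays 496 kPa; V/T = const ⇒ T₂ = 1150 K, V₂ = 39.7 L.
W = PΔV = 496×(39.7−12.9) kPa·L = 13300 J.
ΔU = nCvΔT = 2.07×43.8×(1150−372) = 70000 J.
Q = ΔU + W = nCpΔT = 83400 J.
State after step 1: P = 496 kPa, V = 39.7 L, T = 1150 K.
Step 2 — Isochoric: V stays 39.7 L; P/T = const ⇒ T₂ = 665 K, P₂ = 288 kPa.
W = 0 (no volume change).
ΔU = nCvΔT = 2.07×43.8×(665−1150) = -43500 J.
Q = ΔU = -43500 J.
Net over both steps: W = 13300 J, Q = 39900 J, ΔU = 26600 J.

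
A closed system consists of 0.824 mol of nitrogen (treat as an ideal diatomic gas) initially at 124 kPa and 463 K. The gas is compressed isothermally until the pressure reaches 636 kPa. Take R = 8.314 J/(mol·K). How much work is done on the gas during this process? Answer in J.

5190 J

V₁ = nRT₁/P₁ = 0.824×8.314×463/124 = 25.6 L.
Isothermal: T stays 463 K; PV = const ⇒ V₂ = 4.99 L, P₂ = 636 kPa.
W = nRT ln(V₂/V₁) = 0.824×8.314×463×ln(0.195) = -5190 J.
Work done on the gas = −W_by = 5190 J.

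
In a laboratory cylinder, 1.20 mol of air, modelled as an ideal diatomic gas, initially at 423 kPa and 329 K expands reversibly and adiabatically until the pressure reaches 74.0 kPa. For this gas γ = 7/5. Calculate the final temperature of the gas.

V₁ = nRT₁/P₁ = 1.20×8.314×329/423 = 7.76 L.
Adiabatic: T₂/T₁ = (P₂/P₁)^((γ−1)/γ) ⇒ T₂ = 329×(0.175)^0.286 = 200 K; V₂ = 27.0 L.

200 K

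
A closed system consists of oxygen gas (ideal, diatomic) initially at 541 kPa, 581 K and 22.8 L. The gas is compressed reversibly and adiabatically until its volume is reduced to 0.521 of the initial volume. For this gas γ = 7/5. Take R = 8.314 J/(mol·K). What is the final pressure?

Adiabatic: TV^(γ−1) = const ⇒ T₂ = 581×(1.92)^0.400 = 754 K; PV^γ = const ⇒ P₂ = 1350 kPa.

1350 kPa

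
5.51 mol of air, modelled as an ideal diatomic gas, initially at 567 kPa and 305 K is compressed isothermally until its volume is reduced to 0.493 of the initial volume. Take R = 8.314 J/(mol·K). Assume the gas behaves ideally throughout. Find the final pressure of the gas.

V₁ = nRT₁/P₁ = 5.51×8.314×305/567 = 24.6 L.
Isothermal: T stays 305 K; PV = const ⇒ V₂ = 12.1 L, P₂ = 1150 kPa.

1150 kPa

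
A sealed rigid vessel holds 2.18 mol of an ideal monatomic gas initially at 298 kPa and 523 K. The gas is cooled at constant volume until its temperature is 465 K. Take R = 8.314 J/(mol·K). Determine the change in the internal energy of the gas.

-1580 J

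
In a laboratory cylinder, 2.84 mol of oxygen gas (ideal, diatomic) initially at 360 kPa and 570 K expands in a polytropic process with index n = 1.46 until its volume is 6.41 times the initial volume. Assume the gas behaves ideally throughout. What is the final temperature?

V₁ = nRT₁/P₁ = 2.84×8.314×570/360 = 37.4 L.
Polytropic n=1.46: T₂ = T₁(V₁/V₂)^(n−1) = 570×(0.156)^0.46 = 243 K; P₂ = P₁(V₁/V₂)^n = 23.9 kPa.

243 K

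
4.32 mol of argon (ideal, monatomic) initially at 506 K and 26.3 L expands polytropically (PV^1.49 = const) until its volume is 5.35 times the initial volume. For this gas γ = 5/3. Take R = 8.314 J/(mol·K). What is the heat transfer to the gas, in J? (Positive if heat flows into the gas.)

P₁ = nRT₁/V₁ = 4.32×8.314×506/26.3 = 691 kPa.
Polytropic n=1.49: T₂ = T₁(V₁/V₂)^(n−1) = 506×(0.187)^0.49 = 222 K; P₂ = P₁(V₁/V₂)^n = 56.8 kPa.
W = (P₁V₁−P₂V₂)/(n−1) = (691×26.3−56.8×141)/0.49 = 20800 J.
ΔU = nCvΔT = 4.32×12.5×(222−506) = -15300 J.
Q = ΔU + W = 5510 J.

5510 J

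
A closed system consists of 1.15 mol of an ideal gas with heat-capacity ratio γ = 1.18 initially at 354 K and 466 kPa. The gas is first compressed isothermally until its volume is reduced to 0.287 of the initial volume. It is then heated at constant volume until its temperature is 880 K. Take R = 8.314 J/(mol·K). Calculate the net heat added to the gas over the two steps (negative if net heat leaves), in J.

23700 J

V₁ = nRT₁/P₁ = 1.15×8.314×354/466 = 7.26 L.
Step 1 — Isothermal: T stays 354 K; PV = const ⇒ V₂ = 2.08 L, P₂ = 1620 kPa.
ΔU = 0 (ideal gas, T constant).
W = nRT ln(V₂/V₁) = 1.15×8.314×354×ln(0.287) = -4220 J.
Q = ΔU + W = -4220 J.
State after step 1: P = 1620 kPa, V = 2.08 L, T = 354 K.
Step 2 — Isochoric: V stays 2.08 L; P/T = const ⇒ T₂ = 880 K, P₂ = 4040 kPa.
W = 0 (no volume change).
ΔU = nCvΔT = 1.15×46.2×(880−354) = 27900 J.
Q = ΔU = 27900 J.
Net over both steps: W = -4220 J, Q = 23700 J, ΔU = 27900 J.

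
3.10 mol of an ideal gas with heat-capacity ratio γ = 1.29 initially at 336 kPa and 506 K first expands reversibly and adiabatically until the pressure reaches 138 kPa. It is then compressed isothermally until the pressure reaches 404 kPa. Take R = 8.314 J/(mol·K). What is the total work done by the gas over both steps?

-3320 J

V₁ = nRT₁/P₁ = 3.10×8.314×506/336 = 38.8 L.
Step 1 — Adiabatic: T₂/T₁ = (P₂/P₁)^((γ−1)/γ) ⇒ T₂ = 506×(0.411)^0.225 = 414 K; V₂ = 77.4 L.
ΔU = nCvΔT = 3.10×28.7×(414−506) = -8150 J.
Q = 0 for an adiabatic process, so W = −ΔU = 8150 J.
State after step 1: P = 138 kPa, V = 77.4 L, T = 414 K.
Step 2 — Isothermal: T stays 414 K; PV = const ⇒ V₂ = 26.4 L, P₂ = 404 kPa.
ΔU = 0 (ideal gas, T constant).
W = nRT ln(V₂/V₁) = 3.10×8.314×414×ln(0.342) = -11500 J.
Q = ΔU + W = -11500 J.
Net over both steps: W = -3320 J, Q = -11500 J, ΔU = -8150 J.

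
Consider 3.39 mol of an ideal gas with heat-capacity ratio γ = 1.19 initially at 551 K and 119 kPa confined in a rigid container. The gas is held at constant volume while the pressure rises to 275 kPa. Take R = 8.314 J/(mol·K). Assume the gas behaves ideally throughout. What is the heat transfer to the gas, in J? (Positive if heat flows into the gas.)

V₁ = nRT₁/P₁ = 3.39×8.314×551/119 = 131 L.
Isochoric: V stays 131 L; P/T = const ⇒ T₂ = 1270 K, P₂ = 275 kPa.
W = 0 (no volume change).
ΔU = nCvΔT = 3.39×43.8×(1270−551) = 107000 J.
Q = ΔU = 107000 J.

107000 J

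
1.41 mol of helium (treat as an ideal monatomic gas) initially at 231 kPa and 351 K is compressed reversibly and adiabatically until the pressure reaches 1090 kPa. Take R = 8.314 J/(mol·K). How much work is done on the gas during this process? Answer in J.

V₁ = nRT₁/P₁ = 1.41×8.314×351/231 = 17.8 L.
Adiabatic: T₂/T₁ = (P₂/P₁)^((γ−1)/γ) ⇒ T₂ = 351×(4.72)^0.400 = 653 K; V₂ = 7.02 L.
ΔU = nCvΔT = 1.41×12.5×(653−351) = 5310 J.
Q = 0 for an adiabatic process, so W = −ΔU = -5310 J.
Work done on the gas = −W_by = 5310 J.

5310 J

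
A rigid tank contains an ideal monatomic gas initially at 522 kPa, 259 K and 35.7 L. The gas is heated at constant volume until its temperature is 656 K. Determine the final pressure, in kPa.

1320 kPa

Isochoric: V stays 35.7 L; P/T = const ⇒ T₂ = 656 K, P₂ = 1320 kPa.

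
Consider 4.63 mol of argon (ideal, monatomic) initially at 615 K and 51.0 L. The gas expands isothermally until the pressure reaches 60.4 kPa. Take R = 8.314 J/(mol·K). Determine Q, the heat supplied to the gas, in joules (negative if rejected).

P₁ = nRT₁/V₁ = 4.63×8.314×615/51.0 = 464 kPa.
Isothermal: T stays 615 K; PV = const ⇒ V₂ = 392 L, P₂ = 60.4 kPa.
ΔU = 0 (ideal gas, T constant).
W = nRT ln(V₂/V₁) = 4.63×8.314×615×ln(7.69) = 48300 J.
Q = ΔU + W = 48300 J.

48300 J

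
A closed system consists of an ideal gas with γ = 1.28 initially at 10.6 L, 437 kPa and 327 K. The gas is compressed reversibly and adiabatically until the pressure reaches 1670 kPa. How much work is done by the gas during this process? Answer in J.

-5640 J

n = P₁V₁/(RT₁) = 437×10.6/(8.314×327) = 1.70 mol.
Adiabatic: T₂/T₁ = (P₂/P₁)^((γ−1)/γ) ⇒ T₂ = 327×(3.82)^0.219 = 438 K; V₂ = 3.72 L.
ΔU = nCvΔT = 1.70×29.7×(438−327) = 5640 J.
Q = 0 for an adiabatic process, so W = −ΔU = -5640 J.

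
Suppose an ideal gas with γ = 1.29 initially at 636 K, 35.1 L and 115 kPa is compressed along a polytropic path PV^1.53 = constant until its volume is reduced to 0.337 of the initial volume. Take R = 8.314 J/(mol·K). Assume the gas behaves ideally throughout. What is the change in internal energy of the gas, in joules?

10900 J

n = P₁V₁/(RT₁) = 115×35.1/(8.314×636) = 0.763 mol.
Polytropic n=1.53: T₂ = T₁(V₁/V₂)^(n−1) = 636×(2.97)^0.53 = 1130 K; P₂ = P₁(V₁/V₂)^n = 607 kPa.
For an ideal gas ΔU = nCvΔT with Cv = R/(γ−1) = 28.7 J/(mol·K).
ΔU = 0.763×28.7×(1130−636) = 10900 J.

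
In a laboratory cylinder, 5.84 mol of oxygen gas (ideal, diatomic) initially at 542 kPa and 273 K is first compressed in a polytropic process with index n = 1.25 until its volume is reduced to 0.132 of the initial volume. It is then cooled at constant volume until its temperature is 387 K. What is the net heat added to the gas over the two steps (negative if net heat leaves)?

-21100 J

V₁ = nRT₁/P₁ = 5.84×8.314×273/542 = 24.5 L.
Step 1 — Polytropic n=1.25: T₂ = T₁(V₁/V₂)^(n−1) = 273×(7.58)^0.25 = 453 K; P₂ = P₁(V₁/V₂)^n = 6810 kPa.
W = (P₁V₁−P₂V₂)/(n−1) = (542×24.5−6810×3.23)/0.25 = -34900 J.
ΔU = nCvΔT = 5.84×20.8×(453−273) = 21800 J.
Q = ΔU + W = -13100 J.
State after step 1: P = 6810 kPa, V = 3.23 L, T = 453 K.
Step 2 — Isochoric: V stays 3.23 L; P/T = const ⇒ T₂ = 387 K, P₂ = 5820 kPa.
W = 0 (no volume change).
ΔU = nCvΔT = 5.84×20.8×(387−453) = -8000 J.
Q = ΔU = -8000 J.
Net over both steps: W = -34900 J, Q = -21100 J, ΔU = 13800 J.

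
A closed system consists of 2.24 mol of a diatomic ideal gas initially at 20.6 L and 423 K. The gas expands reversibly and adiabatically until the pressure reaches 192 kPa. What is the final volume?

P₁ = nRT₁/V₁ = 2.24×8.314×423/20.6 = 382 kPa.
Adiabatic: T₂/T₁ = (P₂/P₁)^((γ−1)/γ) ⇒ T₂ = 423×(0.502)^0.286 = 347 K; V₂ = 33.7 L.

33.7 L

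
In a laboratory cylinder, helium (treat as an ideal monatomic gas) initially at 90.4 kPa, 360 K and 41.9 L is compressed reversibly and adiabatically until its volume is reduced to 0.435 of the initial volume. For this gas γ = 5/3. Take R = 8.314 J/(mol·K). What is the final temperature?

Adiabatic: TV^(γ−1) = const ⇒ T₂ = 360×(2.30)^0.667 = 627 K; PV^γ = const ⇒ P₂ = 362 kPa.

627 K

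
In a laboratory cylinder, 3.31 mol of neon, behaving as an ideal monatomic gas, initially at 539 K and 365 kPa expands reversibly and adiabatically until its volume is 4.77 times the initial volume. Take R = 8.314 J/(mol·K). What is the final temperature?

190 K

V₁ = nRT₁/P₁ = 3.31×8.314×539/365 = 40.6 L.
Adiabatic: TV^(γ−1) = const ⇒ T₂ = 539×(0.210)^0.667 = 190 K; PV^γ = const ⇒ P₂ = 27.0 kPa.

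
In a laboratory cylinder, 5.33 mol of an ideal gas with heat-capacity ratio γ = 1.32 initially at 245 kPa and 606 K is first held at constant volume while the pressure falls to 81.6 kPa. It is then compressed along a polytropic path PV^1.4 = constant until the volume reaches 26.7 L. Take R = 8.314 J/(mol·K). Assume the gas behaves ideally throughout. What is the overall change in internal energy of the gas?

-34700 J

V₁ = nRT₁/P₁ = 5.33×8.314×606/245 = 110 L.
Step 1 — Isochoric: V stays 110 L; P/T = const ⇒ T₂ = 202 K, P₂ = 81.6 kPa.
W = 0 (no volume change).
ΔU = nCvΔT = 5.33×26.0×(202−606) = -56000 J.
Q = ΔU = -56000 J.
State after step 1: P = 81.6 kPa, V = 110 L, T = 202 K.
Step 2 — Polytropic n=1.4: T₂ = T₁(V₁/V₂)^(n−1) = 202×(4.11)^0.40 = 355 K; P₂ = P₁(V₁/V₂)^n = 589 kPa.
W = (P₁V₁−P₂V₂)/(n−1) = (81.6×110−589×26.7)/0.40 = -17000 J.
ΔU = nCvΔT = 5.33×26.0×(355−202) = 21200 J.
Q = ΔU + W = 4240 J.
Net over both steps: W = -17000 J, Q = -51700 J, ΔU = -34700 J.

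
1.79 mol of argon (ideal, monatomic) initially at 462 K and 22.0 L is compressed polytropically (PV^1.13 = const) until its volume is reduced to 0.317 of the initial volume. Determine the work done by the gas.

P₁ = nRT₁/V₁ = 1.79×8.314×462/22.0 = 313 kPa.
Polytropic n=1.13: T₂ = T₁(V₁/V₂)^(n−1) = 462×(3.15)^0.13 = 536 K; P₂ = P₁(V₁/V₂)^n = 1140 kPa.
W = (P₁V₁−P₂V₂)/(n−1) = (313×22.0−1140×6.97)/0.13 = -8520 J.

-8520 J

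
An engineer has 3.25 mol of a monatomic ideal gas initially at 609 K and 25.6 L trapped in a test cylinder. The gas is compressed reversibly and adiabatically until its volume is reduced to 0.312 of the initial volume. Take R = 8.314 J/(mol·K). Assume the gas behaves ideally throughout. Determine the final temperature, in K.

P₁ = nRT₁/V₁ = 3.25×8.314×609/25.6 = 643 kPa.
Adiabatic: TV^(γ−1) = const ⇒ T₂ = 609×(3.21)^0.667 = 1320 K; PV^γ = const ⇒ P₂ = 4480 kPa.

1320 K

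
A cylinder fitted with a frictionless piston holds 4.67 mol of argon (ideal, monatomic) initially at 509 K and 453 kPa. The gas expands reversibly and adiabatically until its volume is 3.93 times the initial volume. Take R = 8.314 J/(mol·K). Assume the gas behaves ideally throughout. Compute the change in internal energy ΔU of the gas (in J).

V₁ = nRT₁/P₁ = 4.67×8.314×509/453 = 43.6 L.
Adiabatic: TV^(γ−1) = const ⇒ T₂ = 509×(0.254)^0.667 = 204 K; PV^γ = const ⇒ P₂ = 46.3 kPa.
For an ideal gas ΔU = nCvΔT with Cv = (3/2)R = 12.5 J/(mol·K).
ΔU = 4.67×12.5×(204−509) = -17700 J.

-17700 J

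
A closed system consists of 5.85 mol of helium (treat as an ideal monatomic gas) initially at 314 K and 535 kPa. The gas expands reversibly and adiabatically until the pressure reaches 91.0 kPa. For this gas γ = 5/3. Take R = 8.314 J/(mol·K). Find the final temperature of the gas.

155 K

V₁ = nRT₁/P₁ = 5.85×8.314×314/535 = 28.5 L.
Adiabatic: T₂/T₁ = (P₂/P₁)^((γ−1)/γ) ⇒ T₂ = 314×(0.170)^0.400 = 155 K; V₂ = 82.6 L.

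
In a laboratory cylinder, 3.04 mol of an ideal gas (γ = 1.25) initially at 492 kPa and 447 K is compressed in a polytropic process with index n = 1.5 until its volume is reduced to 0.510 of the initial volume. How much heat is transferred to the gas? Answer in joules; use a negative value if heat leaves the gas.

V₁ = nRT₁/P₁ = 3.04×8.314×447/492 = 23.0 L.
Polytropic n=1.5: T₂ = T₁(V₁/V₂)^(n−1) = 447×(1.96)^0.50 = 626 K; P₂ = P₁(V₁/V₂)^n = 1350 kPa.
W = (P₁V₁−P₂V₂)/(n−1) = (492×23.0−1350×11.7)/0.50 = -9040 J.
ΔU = nCvΔT = 3.04×33.3×(626−447) = 18100 J.
Q = ΔU + W = 9040 J.

9040 J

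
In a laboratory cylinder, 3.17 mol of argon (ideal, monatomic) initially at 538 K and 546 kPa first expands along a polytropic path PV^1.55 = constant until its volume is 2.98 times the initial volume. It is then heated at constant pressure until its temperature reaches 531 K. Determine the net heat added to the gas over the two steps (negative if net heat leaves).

17600 J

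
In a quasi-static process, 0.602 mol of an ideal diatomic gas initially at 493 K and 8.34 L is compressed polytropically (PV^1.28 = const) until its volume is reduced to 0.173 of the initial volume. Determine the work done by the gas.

P₁ = nRT₁/V₁ = 0.602×8.314×493/8.34 = 296 kPa.
Polytropic n=1.28: T₂ = T₁(V₁/V₂)^(n−1) = 493×(5.78)^0.28 = 806 K; P₂ = P₁(V₁/V₂)^n = 2800 kPa.
W = (P₁V₁−P₂V₂)/(n−1) = (296×8.34−2800×1.44)/0.28 = -5590 J.

-5590 J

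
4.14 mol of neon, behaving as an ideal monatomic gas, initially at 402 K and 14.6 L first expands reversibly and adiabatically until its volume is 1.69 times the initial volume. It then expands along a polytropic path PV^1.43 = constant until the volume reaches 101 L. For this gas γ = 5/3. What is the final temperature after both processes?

155 K

P₁ = nRT₁/V₁ = 4.14×8.314×402/14.6 = 948 kPa.
Step 1 — Adiabatic: TV^(γ−1) = const ⇒ T₂ = 402×(0.592)^0.667 = 283 K; PV^γ = const ⇒ P₂ = 395 kPa.
ΔU = nCvΔT = 4.14×12.5×(283−402) = -6130 J.
Q = 0 for an adiabatic process, so W = −ΔU = 6130 J.
State after step 1: P = 395 kPa, V = 24.7 L, T = 283 K.
Step 2 — Polytropic n=1.43: T₂ = T₁(V₁/V₂)^(n−1) = 283×(0.244)^0.43 = 155 K; P₂ = P₁(V₁/V₂)^n = 52.7 kPa.
W = (P₁V₁−P₂V₂)/(n−1) = (395×24.7−52.7×101)/0.43 = 10300 J.
ΔU = nCvΔT = 4.14×12.5×(155−283) = -6650 J.
Q = ΔU + W = 3660 J.
Net over both steps: W = 16400 J, Q = 3660 J, ΔU = -12800 J.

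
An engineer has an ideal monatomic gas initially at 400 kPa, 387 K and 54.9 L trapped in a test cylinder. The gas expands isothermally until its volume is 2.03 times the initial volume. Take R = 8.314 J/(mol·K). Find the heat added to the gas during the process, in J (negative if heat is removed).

n = P₁V₁/(RT₁) = 400×54.9/(8.314×387) = 6.83 mol.
Isothermal: T stays 387 K; PV = const ⇒ V₂ = 111 L, P₂ = 197 kPa.
ΔU = 0 (ideal gas, T constant).
W = nRT ln(V₂/V₁) = 6.83×8.314×387×ln(2.03) = 15500 J.
Q = ΔU + W = 15500 J.

15500 J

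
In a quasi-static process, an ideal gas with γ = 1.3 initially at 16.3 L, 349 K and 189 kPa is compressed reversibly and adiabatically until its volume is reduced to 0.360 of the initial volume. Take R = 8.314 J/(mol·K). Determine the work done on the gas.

3680 J

n = P₁V₁/(RT₁) = 189×16.3/(8.314×349) = 1.06 mol.
Adiabatic: TV^(γ−1) = const ⇒ T₂ = 349×(2.78)^0.300 = 474 K; PV^γ = const ⇒ P₂ = 713 kPa.
ΔU = nCvΔT = 1.06×27.7×(474−349) = 3680 J.
Q = 0 for an adiabatic process, so W = −ΔU = -3680 J.
Work done on the gas = −W_by = 3680 J.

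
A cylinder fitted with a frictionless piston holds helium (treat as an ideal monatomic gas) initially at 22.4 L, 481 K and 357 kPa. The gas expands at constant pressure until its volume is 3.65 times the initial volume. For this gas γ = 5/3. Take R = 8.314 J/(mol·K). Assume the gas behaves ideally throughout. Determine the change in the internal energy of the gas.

31800 J

n = P₁V₁/(RT₁) = 357×22.4/(8.314×481) = 2.00 mol.
Isobaric: P stays 357 kPa; V/T = const ⇒ T₂ = 1760 K, V₂ = 81.8 L.
For an ideal gas ΔU = nCvΔT with Cv = (3/2)R = 12.5 J/(mol·K).
ΔU = 2.00×12.5×(1760−481) = 31800 J.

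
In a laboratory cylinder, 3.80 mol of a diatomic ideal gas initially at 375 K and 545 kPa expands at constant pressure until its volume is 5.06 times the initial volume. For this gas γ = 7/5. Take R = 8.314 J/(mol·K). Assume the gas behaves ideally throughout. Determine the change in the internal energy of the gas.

120000 J

V₁ = nRT₁/P₁ = 3.80×8.314×375/545 = 21.7 L.
Isobaric: P stays 545 kPa; V/T = const ⇒ T₂ = 1900 K, V₂ = 110 L.
For an ideal gas ΔU = nCvΔT with Cv = (5/2)R = 20.8 J/(mol·K).
ΔU = 3.80×20.8×(1900−375) = 120000 J.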